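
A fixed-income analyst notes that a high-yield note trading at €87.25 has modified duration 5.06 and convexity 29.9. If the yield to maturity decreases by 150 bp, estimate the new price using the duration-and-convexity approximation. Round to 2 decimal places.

Duration effect: -D_mod·Δy = -5.06 × (-0.015) = +0.075900
Convexity effect: ½·C·(Δy)² = 0.5 × 29.9 × (-0.015)² = +0.00336375
ΔP/P ≈ +0.075900 + 0.00336375 = +0.07926375
New price ≈ 87.25 × (1 + 0.07926375) = 94.1657621875.

€94.17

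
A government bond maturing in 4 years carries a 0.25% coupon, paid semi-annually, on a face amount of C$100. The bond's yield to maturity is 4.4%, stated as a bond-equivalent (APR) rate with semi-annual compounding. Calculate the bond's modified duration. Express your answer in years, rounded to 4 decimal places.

Periodic yield y = 0.022. First find Macaulay duration:
  t   CF        PV=CF/(1+0.022)^t    t·PV
  1        0.125         0.1223         0.1223
  2        0.125         0.1197         0.2394
  3        0.125         0.1171         0.3513
  4        0.125         0.1146         0.4583
  5        0.125         0.1121         0.5606
  6        0.125         0.1097         0.6582
  7        0.125         0.1073         0.7514
  8      100.125        84.1270       673.0159
  Σ                     84.9298       676.1573
P = 84.9298; Macaulay duration = 676.1573 / 84.9298 = 7.96137 half-year periods = 3.98068 years.
Modified duration = D_Mac / (1 + y) = 3.98068 / 1.022 = 3.89499 years.

3.8950 years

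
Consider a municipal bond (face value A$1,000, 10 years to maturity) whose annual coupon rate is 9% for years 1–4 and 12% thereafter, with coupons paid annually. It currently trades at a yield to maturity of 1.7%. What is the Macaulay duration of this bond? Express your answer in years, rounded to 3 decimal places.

7.691 years

Periodic yield y = 0.017. Discount each cash flow and weight by its year:
  t   CF        PV=CF/(1+0.017)^t    t·PV
  1        90.00        88.4956        88.4956
  2        90.00        87.0163       174.0326
  3        90.00        85.5617       256.6852
  4        90.00        84.1315       336.5261
  5       120.00       110.3002       551.5012
  6       120.00       108.4565       650.7389
  7       120.00       106.6435       746.5048
  8       120.00       104.8609       838.8873
  9       120.00       103.1081       927.9727
  10    1,120.00       946.2557     9,462.5567
  Σ                  1,824.8301    14,033.9010
Price P = Σ PV = 1,824.8301.
Macaulay duration = Σ(t·PV) / P = 14,033.9010 / 1,824.8301 = 7.69052 years.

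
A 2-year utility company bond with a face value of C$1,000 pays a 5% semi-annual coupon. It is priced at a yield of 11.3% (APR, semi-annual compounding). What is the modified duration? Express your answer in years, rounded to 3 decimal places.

1.820 years

Periodic yield y = 0.0565. First find Macaulay duration:
  t   CF        PV=CF/(1+0.0565)^t    t·PV
  1        25.00        23.6630        23.6630
  2        25.00        22.3976        44.7952
  3        25.00        21.1998        63.5994
  4     1,025.00       822.7083     3,290.8331
  Σ                    889.9687     3,422.8906
P = 889.9687; Macaulay duration = 3,422.8906 / 889.9687 = 3.84608 half-year periods = 1.92304 years.
Modified duration = D_Mac / (1 + y) = 1.92304 / 1.0565 = 1.82020 years.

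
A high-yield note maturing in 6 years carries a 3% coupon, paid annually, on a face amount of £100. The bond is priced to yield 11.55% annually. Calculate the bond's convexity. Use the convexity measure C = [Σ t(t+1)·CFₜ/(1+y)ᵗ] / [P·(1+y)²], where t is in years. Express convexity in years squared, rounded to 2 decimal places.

With y = 0.1155:
  t   CF        PV=CF/(1+0.1155)^t    t·PV        t(t+1)·PV
  1         3.00         2.6894         2.6894           5.3788
  2         3.00         2.4109         4.8218          14.4655
  3         3.00         2.1613         6.4839          25.9354
  4         3.00         1.9375         7.7500          38.7501
  5         3.00         1.7369         8.6845          52.1068
  6       103.00        53.4589       320.7532       2,245.2726
  Σ                     64.3949       351.1828       2,381.9092
P = 64.3949.
Convexity = Σ t(t+1)·PV / [P·(1+y)²] = 2,381.9092 / (64.3949 × 1.244340) = 29.72589.

29.73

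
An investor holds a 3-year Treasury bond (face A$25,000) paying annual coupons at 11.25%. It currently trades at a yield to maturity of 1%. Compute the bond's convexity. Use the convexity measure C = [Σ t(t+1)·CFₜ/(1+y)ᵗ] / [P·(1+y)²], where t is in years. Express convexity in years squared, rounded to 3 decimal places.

With y = 0.01:
  t   CF        PV=CF/(1+0.01)^t    t·PV        t(t+1)·PV
  1     2,812.50     2,784.6535     2,784.6535       5,569.3069
  2     2,812.50     2,757.0826     5,514.1653      16,542.4958
  3    27,812.50    26,994.5385    80,983.6155     323,934.4619
  Σ                 32,536.2746    89,282.4342     346,046.2646
P = 32,536.2746.
Convexity = Σ t(t+1)·PV / [P·(1+y)²] = 346,046.2646 / (32,536.2746 × 1.020100) = 10.42614.

10.426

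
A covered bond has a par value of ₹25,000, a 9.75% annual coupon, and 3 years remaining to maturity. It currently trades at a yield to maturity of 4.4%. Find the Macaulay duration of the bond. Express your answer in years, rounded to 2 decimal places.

2.76 years

Periodic yield y = 0.044. Discount each cash flow and weight by its year:
  t   CF        PV=CF/(1+0.044)^t    t·PV
  1     2,437.50     2,334.7701     2,334.7701
  2     2,437.50     2,236.3698     4,472.7397
  3    27,437.50    24,112.5445    72,337.6334
  Σ                 28,683.6844    79,145.1432
Price P = Σ PV = 28,683.6844.
Macaulay duration = Σ(t·PV) / P = 79,145.1432 / 28,683.6844 = 2.75924 years.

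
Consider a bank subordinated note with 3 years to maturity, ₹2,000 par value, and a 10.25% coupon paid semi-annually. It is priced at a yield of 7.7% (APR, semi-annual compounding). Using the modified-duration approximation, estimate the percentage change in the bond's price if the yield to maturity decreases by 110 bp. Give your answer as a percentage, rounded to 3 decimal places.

+2.828%

Periodic yield y = 0.0385. Modified duration first:
  t   CF        PV=CF/(1+0.0385)^t    t·PV
  1       102.50        98.7000        98.7000
  2       102.50        95.0410       190.0819
  3       102.50        91.5175       274.5526
  4       102.50        88.1247       352.4990
  5       102.50        84.8577       424.2886
  6     2,102.50     1,676.0887    10,056.5322
  Σ                  2,134.3297    11,396.6544
P = 2,134.3297; D_Mac = 5.33969 half-year periods = 2.66984 yrs; D_mod = 2.66984/(1+0.0385) = 2.57087 yrs.
ΔP/P ≈ -D_mod · Δy = -2.57087 × (-0.011) = +0.028280 = +2.8280%.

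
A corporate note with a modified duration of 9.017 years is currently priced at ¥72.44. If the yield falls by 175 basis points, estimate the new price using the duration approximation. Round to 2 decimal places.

¥83.87

Duration approximation: ΔP/P ≈ -D_mod · Δy = -9.017 × (-0.0175) = +0.1577975.
New price ≈ 72.44 × (1 + 0.1577975) = 83.8708509.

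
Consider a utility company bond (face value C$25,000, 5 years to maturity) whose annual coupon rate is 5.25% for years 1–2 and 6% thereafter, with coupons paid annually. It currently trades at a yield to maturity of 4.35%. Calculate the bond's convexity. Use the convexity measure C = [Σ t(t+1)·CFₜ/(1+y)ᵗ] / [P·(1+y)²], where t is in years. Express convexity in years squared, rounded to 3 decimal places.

With y = 0.0435:
  t   CF        PV=CF/(1+0.0435)^t    t·PV        t(t+1)·PV
  1     1,312.50     1,257.7863     1,257.7863       2,515.5726
  2     1,312.50     1,205.3534     2,410.7068       7,232.1205
  3     1,500.00     1,320.1215     3,960.3645      15,841.4578
  4     1,500.00     1,265.0901     5,060.3603      25,301.8013
  5    26,500.00    21,418.2314   107,091.1571     642,546.9429
  Σ                 26,466.5827   119,780.3750     693,437.8951
P = 26,466.5827.
Convexity = Σ t(t+1)·PV / [P·(1+y)²] = 693,437.8951 / (26,466.5827 × 1.088892) = 24.06162.

24.062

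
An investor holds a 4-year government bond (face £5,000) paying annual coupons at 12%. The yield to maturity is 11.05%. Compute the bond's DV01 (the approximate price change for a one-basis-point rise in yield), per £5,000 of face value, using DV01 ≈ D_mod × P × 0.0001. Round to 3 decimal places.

Periodic yield y = 0.1105.
  t   CF        PV=CF/(1+0.1105)^t    t·PV
  1       600.00       540.2972       540.2972
  2       600.00       486.5350       973.0701
  3       600.00       438.1225     1,314.3675
  4     5,600.00     3,682.2543    14,729.0171
  Σ                  5,147.2090    17,556.7519
P = 5,147.2090; D_Mac = 3.41093 yrs; D_mod = 3.07152 yrs.
DV01 ≈ 3.07152 × 5,147.2090 × 0.0001 = 1.580977.

£1.581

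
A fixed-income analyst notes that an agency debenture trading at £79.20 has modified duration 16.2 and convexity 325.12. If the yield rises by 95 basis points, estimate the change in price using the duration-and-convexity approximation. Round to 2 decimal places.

-£11.03

Duration effect: -D_mod·Δy = -16.2 × (+0.0095) = -0.153900
Convexity effect: ½·C·(Δy)² = 0.5 × 325.12 × (0.0095)² = +0.01467104
ΔP/P ≈ -0.153900 + 0.01467104 = -0.13922896
ΔP ≈ 79.20 × (-0.13922896) = -11.026933632.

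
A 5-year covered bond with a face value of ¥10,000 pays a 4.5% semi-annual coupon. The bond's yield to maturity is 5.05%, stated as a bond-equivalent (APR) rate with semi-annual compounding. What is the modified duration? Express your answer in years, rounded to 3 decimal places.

Periodic yield y = 0.02525. First find Macaulay duration:
  t   CF        PV=CF/(1+0.02525)^t    t·PV
  1       225.00       219.4587       219.4587
  2       225.00       214.0538       428.1076
  3       225.00       208.7821       626.3462
  4       225.00       203.6401       814.5606
  5       225.00       198.6249       993.1244
  6       225.00       193.7331     1,162.3987
  7       225.00       188.9618     1,322.7328
  8       225.00       184.3080     1,474.4644
  9       225.00       179.7689     1,617.9199
  10   10,225.00     7,968.2974    79,682.9744
  Σ                  9,759.6289    88,342.0876
P = 9,759.6289; Macaulay duration = 88,342.0876 / 9,759.6289 = 9.05179 half-year periods = 4.52589 years.
Modified duration = D_Mac / (1 + y) = 4.52589 / 1.02525 = 4.41443 years.

4.414 years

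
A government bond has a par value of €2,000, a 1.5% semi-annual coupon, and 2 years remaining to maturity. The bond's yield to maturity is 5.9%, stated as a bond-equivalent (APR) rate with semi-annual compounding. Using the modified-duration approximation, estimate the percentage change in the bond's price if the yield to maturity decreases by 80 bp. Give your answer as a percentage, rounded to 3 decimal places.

Periodic yield y = 0.0295. Modified duration first:
  t   CF        PV=CF/(1+0.0295)^t    t·PV
  1        15.00        14.5702        14.5702
  2        15.00        14.1527        28.3054
  3        15.00        13.7471        41.2414
  4     2,015.00     1,793.7819     7,175.1278
  Σ                  1,836.2519     7,259.2447
P = 1,836.2519; D_Mac = 3.95329 half-year periods = 1.97665 yrs; D_mod = 1.97665/(1+0.0295) = 1.92001 yrs.
ΔP/P ≈ -D_mod · Δy = -1.92001 × (-0.008) = +0.015360 = +1.5360%.

+1.536%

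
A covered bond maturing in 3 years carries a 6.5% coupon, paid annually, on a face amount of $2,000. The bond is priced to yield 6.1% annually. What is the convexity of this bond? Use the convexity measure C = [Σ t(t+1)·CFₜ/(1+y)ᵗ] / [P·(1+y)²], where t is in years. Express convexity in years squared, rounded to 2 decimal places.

9.82

With y = 0.061:
  t   CF        PV=CF/(1+0.061)^t    t·PV        t(t+1)·PV
  1       130.00       122.5259       122.5259         245.0518
  2       130.00       115.4815       230.9631         692.8893
  3     2,130.00     1,783.3371     5,350.0114      21,400.0456
  Σ                  2,021.3446     5,703.5004      22,337.9867
P = 2,021.3446.
Convexity = Σ t(t+1)·PV / [P·(1+y)²] = 22,337.9867 / (2,021.3446 × 1.125721) = 9.81687.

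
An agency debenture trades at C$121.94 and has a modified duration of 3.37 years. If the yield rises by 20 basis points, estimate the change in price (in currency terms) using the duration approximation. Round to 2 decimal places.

Duration approximation: ΔP/P ≈ -D_mod · Δy = -3.37 × (+0.002) = -0.006740.
ΔP ≈ 121.94 × (-0.006740) = -0.8218756.

-C$0.82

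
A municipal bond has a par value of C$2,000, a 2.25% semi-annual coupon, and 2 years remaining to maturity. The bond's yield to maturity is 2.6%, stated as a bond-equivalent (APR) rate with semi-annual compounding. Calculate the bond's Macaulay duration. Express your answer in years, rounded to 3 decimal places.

Periodic yield y = 0.013. Discount each cash flow and weight by its period:
  t   CF        PV=CF/(1+0.013)^t    t·PV
  1        22.50        22.2113        22.2113
  2        22.50        21.9262        43.8524
  3        22.50        21.6448        64.9345
  4     2,022.50     1,920.6611     7,682.6445
  Σ                  1,986.4434     7,813.6427
Price P = Σ PV = 1,986.4434.
Macaulay duration = Σ(t·PV) / P = 7,813.6427 / 1,986.4434 = 3.93348 half-year periods.
In years: 3.93348 / 2 = 1.96674 years.

1.967 years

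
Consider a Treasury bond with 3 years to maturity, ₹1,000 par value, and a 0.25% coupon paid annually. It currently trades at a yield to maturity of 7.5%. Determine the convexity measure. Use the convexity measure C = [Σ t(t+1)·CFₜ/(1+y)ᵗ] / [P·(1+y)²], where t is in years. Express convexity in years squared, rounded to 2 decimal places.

With y = 0.075:
  t   CF        PV=CF/(1+0.075)^t    t·PV        t(t+1)·PV
  1         2.50         2.3256         2.3256           4.6512
  2         2.50         2.1633         4.3267          12.9800
  3     1,002.50       806.9730     2,420.9189       9,683.6757
  Σ                    811.4619     2,427.5712       9,701.3068
P = 811.4619.
Convexity = Σ t(t+1)·PV / [P·(1+y)²] = 9,701.3068 / (811.4619 × 1.155625) = 10.34535.

10.35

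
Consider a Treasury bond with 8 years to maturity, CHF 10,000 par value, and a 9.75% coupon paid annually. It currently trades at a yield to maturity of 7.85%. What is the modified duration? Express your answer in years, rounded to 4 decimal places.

Periodic yield y = 0.0785. First find Macaulay duration:
  t   CF        PV=CF/(1+0.0785)^t    t·PV
  1       975.00       904.0334       904.0334
  2       975.00       838.2322     1,676.4643
  3       975.00       777.2204     2,331.6611
  4       975.00       720.6494     2,882.5975
  5       975.00       668.1960     3,340.9800
  6       975.00       619.5605     3,717.3630
  7       975.00       574.4650     4,021.2550
  8    10,975.00     5,995.7475    47,965.9798
  Σ                 11,098.1042    66,840.3340
P = 11,098.1042; Macaulay duration = 66,840.3340 / 11,098.1042 = 6.02268 years.
Modified duration = D_Mac / (1 + y) = 6.02268 / 1.0785 = 5.58431 years.

5.5843 years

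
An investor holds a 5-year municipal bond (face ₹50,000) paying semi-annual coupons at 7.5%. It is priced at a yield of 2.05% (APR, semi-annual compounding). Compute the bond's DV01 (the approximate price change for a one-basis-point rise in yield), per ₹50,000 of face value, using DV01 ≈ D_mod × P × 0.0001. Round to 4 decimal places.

Periodic yield y = 0.01025.
  t   CF        PV=CF/(1+0.01025)^t    t·PV
  1     1,875.00     1,855.9762     1,855.9762
  2     1,875.00     1,837.1455     3,674.2910
  3     1,875.00     1,818.5058     5,455.5175
  4     1,875.00     1,800.0553     7,200.2210
  5     1,875.00     1,781.7919     8,908.9594
  6     1,875.00     1,763.7138    10,582.2829
  7     1,875.00     1,745.8192    12,220.7342
  8     1,875.00     1,728.1061    13,824.8487
  9     1,875.00     1,710.5727    15,395.1544
  10   51,875.00    46,845.6769   468,456.7689
  Σ                 62,887.3634   547,574.7542
P = 62,887.3634; D_Mac = 8.70723 half-year periods = 4.35362 yrs; D_mod = 4.30944 yrs.
DV01 ≈ 4.30944 × 62,887.3634 × 0.0001 = 27.100953.

₹27.1010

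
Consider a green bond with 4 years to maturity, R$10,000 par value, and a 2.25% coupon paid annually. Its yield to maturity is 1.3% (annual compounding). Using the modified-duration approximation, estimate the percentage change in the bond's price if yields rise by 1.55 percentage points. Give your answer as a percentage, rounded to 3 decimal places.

-5.925%

Periodic yield y = 0.013. Modified duration first:
  t   CF        PV=CF/(1+0.013)^t    t·PV
  1       225.00       222.1125       222.1125
  2       225.00       219.2621       438.5243
  3       225.00       216.4483       649.3449
  4    10,225.00     9,710.1410    38,840.5639
  Σ                 10,367.9639    40,150.5456
P = 10,367.9639; D_Mac = 3.87256 yrs; D_mod = 3.87256/(1+0.013) = 3.82286 yrs.
ΔP/P ≈ -D_mod · Δy = -3.82286 × (+0.0155) = -0.059254 = -5.9254%.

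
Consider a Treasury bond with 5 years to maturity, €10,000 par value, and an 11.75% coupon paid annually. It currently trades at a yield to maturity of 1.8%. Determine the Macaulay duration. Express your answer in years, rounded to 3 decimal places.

4.229 years

Periodic yield y = 0.018. Discount each cash flow and weight by its year:
  t   CF        PV=CF/(1+0.018)^t    t·PV
  1     1,175.00     1,154.2240     1,154.2240
  2     1,175.00     1,133.8153     2,267.6306
  3     1,175.00     1,113.7675     3,341.3024
  4     1,175.00     1,094.0741     4,376.2966
  5    11,175.00    10,221.3590    51,106.7950
  Σ                 14,717.2399    62,246.2485
Price P = Σ PV = 14,717.2399.
Macaulay duration = Σ(t·PV) / P = 62,246.2485 / 14,717.2399 = 4.22948 years.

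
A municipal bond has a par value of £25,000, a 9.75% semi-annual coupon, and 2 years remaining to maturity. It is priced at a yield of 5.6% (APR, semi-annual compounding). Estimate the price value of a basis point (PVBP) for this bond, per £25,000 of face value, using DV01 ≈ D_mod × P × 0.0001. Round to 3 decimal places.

£4.901

Periodic yield y = 0.028.
  t   CF        PV=CF/(1+0.028)^t    t·PV
  1     1,218.75     1,185.5545     1,185.5545
  2     1,218.75     1,153.2631     2,306.5262
  3     1,218.75     1,121.8513     3,365.5538
  4    26,218.75    23,476.8337    93,907.3349
  Σ                 26,937.5026   100,764.9694
P = 26,937.5026; D_Mac = 3.74069 half-year periods = 1.87035 yrs; D_mod = 1.81940 yrs.
DV01 ≈ 1.81940 × 26,937.5026 × 0.0001 = 4.901020.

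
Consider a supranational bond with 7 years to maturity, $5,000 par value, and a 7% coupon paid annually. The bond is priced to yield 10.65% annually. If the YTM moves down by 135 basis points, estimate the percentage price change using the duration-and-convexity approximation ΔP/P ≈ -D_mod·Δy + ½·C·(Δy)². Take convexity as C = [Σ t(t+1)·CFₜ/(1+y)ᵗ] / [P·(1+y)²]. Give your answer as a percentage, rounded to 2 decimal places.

With y = 0.1065:
  t   CF        PV=CF/(1+0.1065)^t    t·PV        t(t+1)·PV
  1       350.00       316.3127       316.3127         632.6254
  2       350.00       285.8678       571.7356       1,715.2067
  3       350.00       258.3532       775.0595       3,100.2380
  4       350.00       233.4868       933.9473       4,669.7364
  5       350.00       211.0138     1,055.0692       6,330.4154
  6       350.00       190.7039     1,144.2233       8,009.5631
  7     5,350.00     2,634.4736    18,441.3153     147,530.5227
  Σ                  4,130.2118    23,237.6629     171,988.3076
P = 4,130.2118; D_Mac = 5.62626 yrs; D_mod = 5.08474 yrs; C = 34.01134.
Duration effect: -5.08474 × (-0.0135) = +0.068644
Convexity effect: 0.5 × 34.01134 × (-0.0135)² = +0.0030993
ΔP/P ≈ +0.068644 + 0.0030993 = +0.071743 = +7.1743%.

+7.17%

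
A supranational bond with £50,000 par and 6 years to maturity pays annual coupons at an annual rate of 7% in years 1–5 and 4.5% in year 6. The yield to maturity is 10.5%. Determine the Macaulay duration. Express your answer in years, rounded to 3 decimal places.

Periodic yield y = 0.105. Discount each cash flow and weight by its year:
  t   CF        PV=CF/(1+0.105)^t    t·PV
  1     3,500.00     3,167.4208     3,167.4208
  2     3,500.00     2,866.4442     5,732.8884
  3     3,500.00     2,594.0671     7,782.2014
  4     3,500.00     2,347.5721     9,390.2882
  5     3,500.00     2,124.4996    10,622.4980
  6    52,250.00    28,702.0308   172,212.1850
  Σ                 41,802.0346   208,907.4818
Price P = Σ PV = 41,802.0346.
Macaulay duration = Σ(t·PV) / P = 208,907.4818 / 41,802.0346 = 4.99754 years.

4.998 years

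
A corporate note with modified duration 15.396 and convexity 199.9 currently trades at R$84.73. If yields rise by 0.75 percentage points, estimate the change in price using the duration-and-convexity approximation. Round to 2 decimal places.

-R$9.31

Duration effect: -D_mod·Δy = -15.396 × (+0.0075) = -0.115470
Convexity effect: ½·C·(Δy)² = 0.5 × 199.9 × (0.0075)² = +0.0056221875
ΔP/P ≈ -0.115470 + 0.0056221875 = -0.1098478125
ΔP ≈ 84.73 × (-0.1098478125) = -9.307405153125.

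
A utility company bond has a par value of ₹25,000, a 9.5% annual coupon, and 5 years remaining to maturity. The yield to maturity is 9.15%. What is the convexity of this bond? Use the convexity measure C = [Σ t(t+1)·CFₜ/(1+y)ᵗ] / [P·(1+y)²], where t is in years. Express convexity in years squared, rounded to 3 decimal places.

19.935

With y = 0.0915:
  t   CF        PV=CF/(1+0.0915)^t    t·PV        t(t+1)·PV
  1     2,375.00     2,175.9047     2,175.9047       4,351.8094
  2     2,375.00     1,993.4995     3,986.9990      11,960.9971
  3     2,375.00     1,826.3853     5,479.1558      21,916.6231
  4     2,375.00     1,673.2801     6,693.1205      33,465.6026
  5    27,375.00    17,669.9544    88,349.7718     530,098.6306
  Σ                 25,339.0240   106,684.9518     601,793.6629
P = 25,339.0240.
Convexity = Σ t(t+1)·PV / [P·(1+y)²] = 601,793.6629 / (25,339.0240 × 1.191372) = 19.93472.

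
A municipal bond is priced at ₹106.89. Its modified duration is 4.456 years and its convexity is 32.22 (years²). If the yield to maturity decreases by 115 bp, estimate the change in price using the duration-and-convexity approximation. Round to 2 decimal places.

+₹5.71

Duration effect: -D_mod·Δy = -4.456 × (-0.0115) = +0.051244
Convexity effect: ½·C·(Δy)² = 0.5 × 32.22 × (-0.0115)² = +0.0021305475
ΔP/P ≈ +0.051244 + 0.0021305475 = +0.0533745475
ΔP ≈ 106.89 × (+0.0533745475) = +5.705205382275.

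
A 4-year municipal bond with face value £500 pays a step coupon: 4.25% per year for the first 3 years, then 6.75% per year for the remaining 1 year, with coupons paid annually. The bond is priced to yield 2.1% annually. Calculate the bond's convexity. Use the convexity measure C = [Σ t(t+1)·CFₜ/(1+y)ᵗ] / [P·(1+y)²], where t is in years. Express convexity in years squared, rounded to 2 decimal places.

17.76

With y = 0.021:
  t   CF        PV=CF/(1+0.021)^t    t·PV        t(t+1)·PV
  1        21.25        20.8129        20.8129          41.6259
  2        21.25        20.3848        40.7697         122.3091
  3        21.25        19.9656        59.8967         239.5868
  4       533.75       491.1735     1,964.6940       9,823.4698
  Σ                    552.3368     2,086.1733      10,226.9916
P = 552.3368.
Convexity = Σ t(t+1)·PV / [P·(1+y)²] = 10,226.9916 / (552.3368 × 1.042441) = 17.76202.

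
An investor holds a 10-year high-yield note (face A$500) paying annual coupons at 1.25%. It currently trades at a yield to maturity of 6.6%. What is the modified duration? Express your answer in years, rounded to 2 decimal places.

8.70 years

Periodic yield y = 0.066. First find Macaulay duration:
  t   CF        PV=CF/(1+0.066)^t    t·PV
  1         6.25         5.8630         5.8630
  2         6.25         5.5000        11.0001
  3         6.25         5.1595        15.4785
  4         6.25         4.8401        19.3603
  5         6.25         4.5404        22.7020
  6         6.25         4.2593        25.5557
  7         6.25         3.9956        27.9690
  8         6.25         3.7482        29.9856
  9         6.25         3.5161        31.6452
  10      506.25       267.1733     2,671.7326
  Σ                    308.5955     2,861.2920
P = 308.5955; Macaulay duration = 2,861.2920 / 308.5955 = 9.27198 years.
Modified duration = D_Mac / (1 + y) = 9.27198 / 1.066 = 8.69792 years.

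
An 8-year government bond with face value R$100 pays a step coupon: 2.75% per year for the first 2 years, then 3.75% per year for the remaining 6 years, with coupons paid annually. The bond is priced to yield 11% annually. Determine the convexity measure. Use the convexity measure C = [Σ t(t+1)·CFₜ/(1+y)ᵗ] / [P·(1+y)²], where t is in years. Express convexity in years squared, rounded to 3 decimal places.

47.839

With y = 0.11:
  t   CF        PV=CF/(1+0.11)^t    t·PV        t(t+1)·PV
  1         2.75         2.4775         2.4775           4.9550
  2         2.75         2.2320         4.4639          13.3918
  3         3.75         2.7420         8.2259          32.9036
  4         3.75         2.4702         9.8810          49.4048
  5         3.75         2.2254        11.1272          66.7633
  6         3.75         2.0049        12.0294          84.2059
  7         3.75         1.8062        12.6435         101.1483
  8       103.75        45.0199       360.1590       3,241.4309
  Σ                     60.9781       421.0074       3,594.2036
P = 60.9781.
Convexity = Σ t(t+1)·PV / [P·(1+y)²] = 3,594.2036 / (60.9781 × 1.232100) = 47.83909.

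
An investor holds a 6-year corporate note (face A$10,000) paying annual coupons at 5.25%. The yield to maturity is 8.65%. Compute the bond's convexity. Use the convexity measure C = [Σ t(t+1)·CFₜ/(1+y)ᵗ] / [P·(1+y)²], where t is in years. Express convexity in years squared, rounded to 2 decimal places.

With y = 0.0865:
  t   CF        PV=CF/(1+0.0865)^t    t·PV        t(t+1)·PV
  1       525.00       483.2029       483.2029         966.4059
  2       525.00       444.7335       889.4670       2,668.4010
  3       525.00       409.3267     1,227.9802       4,911.9208
  4       525.00       376.7388     1,506.9553       7,534.7765
  5       525.00       346.7454     1,733.7268      10,402.3606
  6    10,525.00     6,397.9924    38,387.9545     268,715.6812
  Σ                  8,458.7398    44,229.2867     295,199.5461
P = 8,458.7398.
Convexity = Σ t(t+1)·PV / [P·(1+y)²] = 295,199.5461 / (8,458.7398 × 1.180482) = 29.56314.

29.56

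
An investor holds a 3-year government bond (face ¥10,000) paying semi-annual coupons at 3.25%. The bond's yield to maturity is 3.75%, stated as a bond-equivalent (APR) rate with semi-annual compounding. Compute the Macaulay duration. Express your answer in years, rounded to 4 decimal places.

Periodic yield y = 0.01875. Discount each cash flow and weight by its period:
  t   CF        PV=CF/(1+0.01875)^t    t·PV
  1       162.50       159.5092       159.5092
  2       162.50       156.5735       313.1469
  3       162.50       153.6917       461.0752
  4       162.50       150.8630       603.4522
  5       162.50       148.0864       740.4321
  6    10,162.50     9,090.6477    54,543.8863
  Σ                  9,859.3716    56,821.5019
Price P = Σ PV = 9,859.3716.
Macaulay duration = Σ(t·PV) / P = 56,821.5019 / 9,859.3716 = 5.76320 half-year periods.
In years: 5.76320 / 2 = 2.88160 years.

2.8816 years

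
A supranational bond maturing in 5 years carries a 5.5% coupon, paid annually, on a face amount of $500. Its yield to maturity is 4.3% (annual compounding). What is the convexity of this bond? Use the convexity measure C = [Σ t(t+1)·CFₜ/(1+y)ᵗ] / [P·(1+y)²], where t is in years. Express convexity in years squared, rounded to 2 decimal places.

With y = 0.043:
  t   CF        PV=CF/(1+0.043)^t    t·PV        t(t+1)·PV
  1        27.50        26.3663        26.3663          52.7325
  2        27.50        25.2792        50.5585         151.6755
  3        27.50        24.2371        72.7112         290.8446
  4        27.50        23.2378        92.9513         464.7565
  5       527.50       427.3669     2,136.8347      12,821.0082
  Σ                    526.4873     2,379.4219      13,781.0172
P = 526.4873.
Convexity = Σ t(t+1)·PV / [P·(1+y)²] = 13,781.0172 / (526.4873 × 1.087849) = 24.06161.

24.06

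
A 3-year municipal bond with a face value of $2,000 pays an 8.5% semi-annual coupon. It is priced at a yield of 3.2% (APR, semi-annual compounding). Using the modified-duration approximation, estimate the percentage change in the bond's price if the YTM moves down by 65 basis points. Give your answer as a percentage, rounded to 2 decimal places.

+1.75%

Periodic yield y = 0.016. Modified duration first:
  t   CF        PV=CF/(1+0.016)^t    t·PV
  1        85.00        83.6614        83.6614
  2        85.00        82.3439       164.6878
  3        85.00        81.0472       243.1415
  4        85.00        79.7708       319.0833
  5        85.00        78.5146       392.5730
  6     2,085.00     1,895.5874    11,373.5244
  Σ                  2,300.9253    12,576.6714
P = 2,300.9253; D_Mac = 5.46592 half-year periods = 2.73296 yrs; D_mod = 2.73296/(1+0.016) = 2.68992 yrs.
ΔP/P ≈ -D_mod · Δy = -2.68992 × (-0.0065) = +0.017484 = +1.7484%.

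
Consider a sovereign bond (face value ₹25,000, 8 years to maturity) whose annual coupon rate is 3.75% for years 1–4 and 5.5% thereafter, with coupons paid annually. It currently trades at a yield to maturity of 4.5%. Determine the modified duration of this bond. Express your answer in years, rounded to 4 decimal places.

6.6972 years

Periodic yield y = 0.045. First find Macaulay duration:
  t   CF        PV=CF/(1+0.045)^t    t·PV
  1       937.50       897.1292       897.1292
  2       937.50       858.4968     1,716.9937
  3       937.50       821.5281     2,464.5842
  4       937.50       786.1513     3,144.6050
  5     1,375.00     1,103.3702     5,516.8509
  6     1,375.00     1,055.8566     6,335.1398
  7     1,375.00     1,010.3891     7,072.7239
  8    26,375.00    18,546.5077   148,372.0618
  Σ                 25,079.4290   175,520.0886
P = 25,079.4290; Macaulay duration = 175,520.0886 / 25,079.4290 = 6.99857 years.
Modified duration = D_Mac / (1 + y) = 6.99857 / 1.045 = 6.69719 years.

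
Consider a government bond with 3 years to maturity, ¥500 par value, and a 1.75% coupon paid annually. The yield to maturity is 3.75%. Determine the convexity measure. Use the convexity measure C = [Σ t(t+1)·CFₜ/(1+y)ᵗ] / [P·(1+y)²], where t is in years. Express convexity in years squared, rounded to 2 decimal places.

10.89

With y = 0.0375:
  t   CF        PV=CF/(1+0.0375)^t    t·PV        t(t+1)·PV
  1         8.75         8.4337         8.4337          16.8675
  2         8.75         8.1289        16.2578          48.7734
  3       508.75       455.5543     1,366.6628       5,466.6510
  Σ                    472.1169     1,391.3543       5,532.2919
P = 472.1169.
Convexity = Σ t(t+1)·PV / [P·(1+y)²] = 5,532.2919 / (472.1169 × 1.076406) = 10.88628.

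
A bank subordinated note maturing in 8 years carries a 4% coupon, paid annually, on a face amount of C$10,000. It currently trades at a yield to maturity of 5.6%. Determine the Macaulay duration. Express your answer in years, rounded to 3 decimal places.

6.937 years

Periodic yield y = 0.056. Discount each cash flow and weight by its year:
  t   CF        PV=CF/(1+0.056)^t    t·PV
  1       400.00       378.7879       378.7879
  2       400.00       358.7006       717.4013
  3       400.00       339.6786     1,019.0359
  4       400.00       321.6654     1,286.6615
  5       400.00       304.6074     1,523.0368
  6       400.00       288.4539     1,730.7237
  7       400.00       273.1571     1,912.1000
  8    10,400.00     6,725.4600    53,803.6800
  Σ                  8,990.5110    62,371.4271
Price P = Σ PV = 8,990.5110.
Macaulay duration = Σ(t·PV) / P = 62,371.4271 / 8,990.5110 = 6.93747 years.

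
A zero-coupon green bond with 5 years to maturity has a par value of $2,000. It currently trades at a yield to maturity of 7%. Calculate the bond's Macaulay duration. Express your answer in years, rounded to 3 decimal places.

A zero-coupon bond has a single cash flow at maturity, so its Macaulay duration equals its maturity: 5 years.

5.000 years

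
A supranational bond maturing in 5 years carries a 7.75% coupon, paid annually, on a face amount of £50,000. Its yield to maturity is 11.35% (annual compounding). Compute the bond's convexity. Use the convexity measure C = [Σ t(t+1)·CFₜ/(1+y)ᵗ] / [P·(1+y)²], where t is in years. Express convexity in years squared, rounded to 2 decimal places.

19.58

With y = 0.1135:
  t   CF        PV=CF/(1+0.1135)^t    t·PV        t(t+1)·PV
  1     3,875.00     3,480.0180     3,480.0180       6,960.0359
  2     3,875.00     3,125.2968     6,250.5936      18,751.7807
  3     3,875.00     2,806.7326     8,420.1979      33,680.7915
  4     3,875.00     2,520.6400    10,082.5599      50,412.7997
  5    53,875.00    31,472.8576   157,364.2878     944,185.7270
  Σ                 43,405.5449   185,597.6572   1,053,991.1348
P = 43,405.5449.
Convexity = Σ t(t+1)·PV / [P·(1+y)²] = 1,053,991.1348 / (43,405.5449 × 1.239882) = 19.58445.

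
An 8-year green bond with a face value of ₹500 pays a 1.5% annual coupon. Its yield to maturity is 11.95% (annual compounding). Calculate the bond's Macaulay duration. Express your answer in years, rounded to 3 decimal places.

Periodic yield y = 0.1195. Discount each cash flow and weight by its year:
  t   CF        PV=CF/(1+0.1195)^t    t·PV
  1         7.50         6.6994         6.6994
  2         7.50         5.9843        11.9686
  3         7.50         5.3455        16.0365
  4         7.50         4.7749        19.0996
  5         7.50         4.2652        21.3261
  6         7.50         3.8099        22.8596
  7         7.50         3.4032        23.8227
  8       507.50       205.7042     1,645.6340
  Σ                    239.9868     1,767.4465
Price P = Σ PV = 239.9868.
Macaulay duration = Σ(t·PV) / P = 1,767.4465 / 239.9868 = 7.36477 years.

7.365 years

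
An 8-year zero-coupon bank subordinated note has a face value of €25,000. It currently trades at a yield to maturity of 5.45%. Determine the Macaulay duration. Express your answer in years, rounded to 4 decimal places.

A zero-coupon bond has a single cash flow at maturity, so its Macaulay duration equals its maturity: 8 years.

8.0000 years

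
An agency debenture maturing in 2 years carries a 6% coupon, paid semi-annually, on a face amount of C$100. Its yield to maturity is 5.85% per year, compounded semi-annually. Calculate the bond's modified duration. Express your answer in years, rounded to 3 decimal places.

1.860 years

Periodic yield y = 0.02925. First find Macaulay duration:
  t   CF        PV=CF/(1+0.02925)^t    t·PV
  1         3.00         2.9147         2.9147
  2         3.00         2.8319         5.6638
  3         3.00         2.7514         8.2543
  4       103.00        91.7812       367.1248
  Σ                    100.2793       383.9576
P = 100.2793; Macaulay duration = 383.9576 / 100.2793 = 3.82888 half-year periods = 1.91444 years.
Modified duration = D_Mac / (1 + y) = 1.91444 / 1.02925 = 1.86004 years.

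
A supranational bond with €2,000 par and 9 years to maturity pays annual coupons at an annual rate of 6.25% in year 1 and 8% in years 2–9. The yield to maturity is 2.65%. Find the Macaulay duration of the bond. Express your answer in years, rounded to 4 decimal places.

7.2177 years

Periodic yield y = 0.0265. Discount each cash flow and weight by its year:
  t   CF        PV=CF/(1+0.0265)^t    t·PV
  1       125.00       121.7730       121.7730
  2       160.00       151.8456       303.6911
  3       160.00       147.9255       443.7766
  4       160.00       144.1067       576.4268
  5       160.00       140.3865       701.9323
  6       160.00       136.7623       820.5735
  7       160.00       133.2316       932.6213
  8       160.00       129.7921     1,038.3370
  9     2,160.00     1,706.9593    15,362.6338
  Σ                  2,812.7826    20,301.7654
Price P = Σ PV = 2,812.7826.
Macaulay duration = Σ(t·PV) / P = 20,301.7654 / 2,812.7826 = 7.21768 years.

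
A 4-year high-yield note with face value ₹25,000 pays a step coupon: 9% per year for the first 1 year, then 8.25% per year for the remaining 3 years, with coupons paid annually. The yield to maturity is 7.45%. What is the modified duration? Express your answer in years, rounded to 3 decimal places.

3.308 years

Periodic yield y = 0.0745. First find Macaulay duration:
  t   CF        PV=CF/(1+0.0745)^t    t·PV
  1     2,250.00     2,093.9972     2,093.9972
  2     2,062.50     1,786.4099     3,572.8198
  3     2,062.50     1,662.5499     4,987.6498
  4    27,062.50    20,302.1595    81,208.6378
  Σ                 25,845.1165    91,863.1046
P = 25,845.1165; Macaulay duration = 91,863.1046 / 25,845.1165 = 3.55437 years.
Modified duration = D_Mac / (1 + y) = 3.55437 / 1.0745 = 3.30793 years.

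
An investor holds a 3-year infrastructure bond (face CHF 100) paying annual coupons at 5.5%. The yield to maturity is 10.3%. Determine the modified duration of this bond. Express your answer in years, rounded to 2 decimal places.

Periodic yield y = 0.103. First find Macaulay duration:
  t   CF        PV=CF/(1+0.103)^t    t·PV
  1         5.50         4.9864         4.9864
  2         5.50         4.5208         9.0415
  3       105.50        78.6187       235.8561
  Σ                     88.1259       249.8841
P = 88.1259; Macaulay duration = 249.8841 / 88.1259 = 2.83554 years.
Modified duration = D_Mac / (1 + y) = 2.83554 / 1.103 = 2.57075 years.

2.57 years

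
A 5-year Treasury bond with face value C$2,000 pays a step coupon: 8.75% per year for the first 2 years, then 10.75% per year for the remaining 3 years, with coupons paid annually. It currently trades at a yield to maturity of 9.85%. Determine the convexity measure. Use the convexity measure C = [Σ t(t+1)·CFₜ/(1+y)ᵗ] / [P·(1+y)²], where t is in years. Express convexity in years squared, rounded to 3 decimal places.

19.746

With y = 0.0985:
  t   CF        PV=CF/(1+0.0985)^t    t·PV        t(t+1)·PV
  1       175.00       159.3081       159.3081         318.6163
  2       175.00       145.0233       290.0467         870.1401
  3       215.00       162.1953       486.5859       1,946.3436
  4       215.00       147.6516       590.6065       2,953.0324
  5     2,215.00     1,384.7565     6,923.7827      41,542.6961
  Σ                  1,998.9350     8,450.3299      47,630.8286
P = 1,998.9350.
Convexity = Σ t(t+1)·PV / [P·(1+y)²] = 47,630.8286 / (1,998.9350 × 1.206702) = 19.74646.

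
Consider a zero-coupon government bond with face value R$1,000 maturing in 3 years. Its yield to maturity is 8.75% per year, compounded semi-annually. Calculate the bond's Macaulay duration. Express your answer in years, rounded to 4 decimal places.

3.0000 years

A zero-coupon bond has a single cash flow at maturity, so its Macaulay duration equals its maturity: 3 years.
(Equivalently: 6 semi-annual periods ÷ 2 = 3 years.)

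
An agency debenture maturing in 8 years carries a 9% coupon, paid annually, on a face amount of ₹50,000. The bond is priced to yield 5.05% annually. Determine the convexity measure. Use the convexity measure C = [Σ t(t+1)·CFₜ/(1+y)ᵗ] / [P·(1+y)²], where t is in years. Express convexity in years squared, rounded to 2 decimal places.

46.57

With y = 0.0505:
  t   CF        PV=CF/(1+0.0505)^t    t·PV        t(t+1)·PV
  1     4,500.00     4,283.6744     4,283.6744       8,567.3489
  2     4,500.00     4,077.7482     8,155.4963      24,466.4890
  3     4,500.00     3,881.7212    11,645.1637      46,580.6548
  4     4,500.00     3,695.1178    14,780.4712      73,902.3558
  5     4,500.00     3,517.4848    17,587.4240     105,524.5442
  6     4,500.00     3,348.3911    20,090.3463     140,632.4244
  7     4,500.00     3,187.4260    22,311.9823     178,495.8583
  8    54,500.00    36,747.5211   293,980.1691   2,645,821.5216
  Σ                 62,739.0847   392,834.7274   3,223,991.1970
P = 62,739.0847.
Convexity = Σ t(t+1)·PV / [P·(1+y)²] = 3,223,991.1970 / (62,739.0847 × 1.103550) = 46.56542.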